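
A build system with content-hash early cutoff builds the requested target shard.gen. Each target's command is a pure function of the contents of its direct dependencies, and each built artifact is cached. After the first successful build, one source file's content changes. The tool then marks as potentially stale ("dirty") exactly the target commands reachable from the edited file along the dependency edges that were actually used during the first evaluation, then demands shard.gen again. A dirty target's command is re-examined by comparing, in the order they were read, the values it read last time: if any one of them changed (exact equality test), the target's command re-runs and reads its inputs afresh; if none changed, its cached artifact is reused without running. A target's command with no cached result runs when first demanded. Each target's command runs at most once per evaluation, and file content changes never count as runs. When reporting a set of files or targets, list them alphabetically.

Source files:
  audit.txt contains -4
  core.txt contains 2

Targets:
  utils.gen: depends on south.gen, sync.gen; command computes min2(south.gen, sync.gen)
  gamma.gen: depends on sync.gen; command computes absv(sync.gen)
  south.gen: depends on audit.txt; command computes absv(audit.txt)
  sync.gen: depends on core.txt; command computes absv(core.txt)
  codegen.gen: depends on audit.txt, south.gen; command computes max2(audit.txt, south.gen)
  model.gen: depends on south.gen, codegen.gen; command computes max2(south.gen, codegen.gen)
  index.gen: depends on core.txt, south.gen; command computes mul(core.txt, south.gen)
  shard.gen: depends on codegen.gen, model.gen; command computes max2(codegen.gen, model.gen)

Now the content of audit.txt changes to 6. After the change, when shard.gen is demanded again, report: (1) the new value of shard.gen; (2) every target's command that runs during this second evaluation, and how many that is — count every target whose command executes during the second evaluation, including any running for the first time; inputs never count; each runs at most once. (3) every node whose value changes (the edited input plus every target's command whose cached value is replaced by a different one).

First evaluation (everything demanded from the output):
  south.gen = absv(-4) = 4
  codegen.gen = max2(-4, 4) = 4
  model.gen = max2(4, 4) = 4
  shard.gen = max2(4, 4) = 4

Propagation after the edit:
  south.gen: runs — audit.txt -4->6; result 6.
  codegen.gen: runs — audit.txt -4->6; south.gen 4->6; result 6.
  model.gen: runs — south.gen 4->6; codegen.gen 4->6; result 6.
  shard.gen: runs — codegen.gen 4->6; model.gen 4->6; result 6.

New value of shard.gen: 6.
Target commands that run: codegen.gen, model.gen, shard.gen, south.gen — 4 in total.
Values that change: audit.txt, codegen.gen, model.gen, shard.gen, south.gen.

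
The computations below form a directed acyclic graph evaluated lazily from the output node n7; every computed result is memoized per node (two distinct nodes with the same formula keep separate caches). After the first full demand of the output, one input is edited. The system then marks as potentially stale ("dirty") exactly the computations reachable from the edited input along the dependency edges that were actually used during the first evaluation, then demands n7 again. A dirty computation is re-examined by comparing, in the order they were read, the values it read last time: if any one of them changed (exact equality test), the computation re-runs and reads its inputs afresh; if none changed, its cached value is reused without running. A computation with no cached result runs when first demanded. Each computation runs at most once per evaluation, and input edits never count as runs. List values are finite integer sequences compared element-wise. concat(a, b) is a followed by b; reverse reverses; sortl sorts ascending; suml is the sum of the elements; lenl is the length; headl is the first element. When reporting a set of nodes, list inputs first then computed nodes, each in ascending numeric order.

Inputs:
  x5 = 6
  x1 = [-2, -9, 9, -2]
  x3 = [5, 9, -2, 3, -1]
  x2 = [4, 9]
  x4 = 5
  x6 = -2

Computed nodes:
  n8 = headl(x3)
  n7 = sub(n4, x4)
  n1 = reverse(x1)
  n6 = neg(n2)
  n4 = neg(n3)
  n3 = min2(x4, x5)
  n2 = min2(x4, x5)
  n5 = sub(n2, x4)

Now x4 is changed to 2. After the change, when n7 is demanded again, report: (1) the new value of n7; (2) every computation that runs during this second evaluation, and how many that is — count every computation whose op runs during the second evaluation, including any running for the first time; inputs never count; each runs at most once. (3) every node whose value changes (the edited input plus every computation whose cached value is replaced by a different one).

First demand of the output computes:
  n3 = min2(5, 6) = 5
  n4 = neg(5) = -5
  n7 = sub(-5, 5) = -10

After the edit, cleaning proceeds:
  n3: a read changed (x4 5->2) — executes, giving 2.
  n4: a read changed (n3 5->2) — executes, giving -2.
  n7: a read changed (n4 -5->-2; x4 5->2) — executes, giving -4.

Demanding n7 again yields -4.
3 computations run: n3, n4, n7.
The nodes whose values change: x4, n3, n4, n7.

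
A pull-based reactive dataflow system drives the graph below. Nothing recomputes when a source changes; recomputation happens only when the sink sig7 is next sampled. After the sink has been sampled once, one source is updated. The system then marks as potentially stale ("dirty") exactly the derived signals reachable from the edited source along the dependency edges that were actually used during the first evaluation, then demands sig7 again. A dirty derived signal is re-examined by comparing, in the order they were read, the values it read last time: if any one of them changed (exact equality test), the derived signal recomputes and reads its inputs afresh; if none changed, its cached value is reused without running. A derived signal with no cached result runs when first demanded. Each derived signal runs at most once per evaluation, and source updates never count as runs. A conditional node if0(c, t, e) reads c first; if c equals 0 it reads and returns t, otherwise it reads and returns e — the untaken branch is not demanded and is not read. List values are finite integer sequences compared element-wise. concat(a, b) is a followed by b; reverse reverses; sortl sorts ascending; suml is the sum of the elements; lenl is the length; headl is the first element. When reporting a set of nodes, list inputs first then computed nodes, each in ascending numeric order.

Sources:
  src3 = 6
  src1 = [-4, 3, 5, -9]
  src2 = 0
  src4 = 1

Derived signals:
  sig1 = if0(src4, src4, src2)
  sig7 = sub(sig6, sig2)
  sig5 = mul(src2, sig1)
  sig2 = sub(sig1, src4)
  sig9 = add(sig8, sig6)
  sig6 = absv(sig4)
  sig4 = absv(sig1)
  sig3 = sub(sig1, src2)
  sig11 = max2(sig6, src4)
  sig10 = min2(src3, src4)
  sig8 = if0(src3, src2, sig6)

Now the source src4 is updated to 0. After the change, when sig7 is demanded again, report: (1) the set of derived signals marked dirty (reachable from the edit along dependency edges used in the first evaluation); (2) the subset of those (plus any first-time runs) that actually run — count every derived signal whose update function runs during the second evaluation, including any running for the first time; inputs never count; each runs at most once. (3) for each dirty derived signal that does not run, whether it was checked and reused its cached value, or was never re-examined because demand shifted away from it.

First evaluation (everything demanded from the output):
  sig1 = if0(src4=1 -> else branch src2) = 0
  sig2 = sub(0, 1) = -1
  sig4 = absv(0) = 0
  sig6 = absv(0) = 0
  sig7 = sub(0, -1) = 1

Propagation after the edit:
  sig1: runs — src4 1->0; result 0 (same value as before).
  sig2: runs — src4 1->0; result 0.
  sig4: checked — values it read are unchanged (sig1 unchanged); reused cached 0 without running.
  sig6: checked — values it read are unchanged (sig4 unchanged); reused cached 0 without running.
  sig7: runs — sig2 -1->0; result 0.

Key observation: the cutoff stops propagation at sig4 — its inputs' values are unchanged, so it reuses its cache.

Marked dirty: sig1, sig2, sig4, sig6, sig7.
Derived signals that run: sig1, sig2, sig7 — 3 in total.
Checked but reused from cache: sig4, sig6.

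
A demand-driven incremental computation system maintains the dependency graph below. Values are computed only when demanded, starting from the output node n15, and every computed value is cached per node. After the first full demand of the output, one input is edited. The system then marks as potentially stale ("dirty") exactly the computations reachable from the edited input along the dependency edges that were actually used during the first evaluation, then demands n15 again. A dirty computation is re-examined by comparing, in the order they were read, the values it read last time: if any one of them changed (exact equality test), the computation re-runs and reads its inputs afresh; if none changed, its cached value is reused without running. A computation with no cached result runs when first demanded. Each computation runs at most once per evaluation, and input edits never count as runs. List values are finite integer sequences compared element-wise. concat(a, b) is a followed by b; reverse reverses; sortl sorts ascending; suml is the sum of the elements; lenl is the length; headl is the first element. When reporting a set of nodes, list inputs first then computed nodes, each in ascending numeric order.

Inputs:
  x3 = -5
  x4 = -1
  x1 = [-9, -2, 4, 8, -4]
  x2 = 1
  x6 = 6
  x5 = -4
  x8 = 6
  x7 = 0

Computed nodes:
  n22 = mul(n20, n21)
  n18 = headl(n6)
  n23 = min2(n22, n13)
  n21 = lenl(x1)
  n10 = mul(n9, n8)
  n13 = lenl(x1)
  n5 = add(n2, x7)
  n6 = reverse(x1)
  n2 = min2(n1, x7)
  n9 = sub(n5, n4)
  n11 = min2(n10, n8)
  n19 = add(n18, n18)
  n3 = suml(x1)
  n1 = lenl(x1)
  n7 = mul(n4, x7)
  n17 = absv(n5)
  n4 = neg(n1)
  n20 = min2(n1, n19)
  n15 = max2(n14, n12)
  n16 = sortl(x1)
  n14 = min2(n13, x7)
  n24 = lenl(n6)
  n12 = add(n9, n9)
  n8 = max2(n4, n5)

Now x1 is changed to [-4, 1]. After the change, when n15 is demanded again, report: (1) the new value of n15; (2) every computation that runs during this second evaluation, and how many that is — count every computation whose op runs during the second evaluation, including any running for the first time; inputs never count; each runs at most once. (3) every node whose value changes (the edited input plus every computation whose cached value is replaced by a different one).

First evaluation (everything demanded from the output):
  n1 = lenl([-9, -2, 4, 8, -4]) = 5
  n2 = min2(5, 0) = 0
  n4 = neg(5) = -5
  n5 = add(0, 0) = 0
  n9 = sub(0, -5) = 5
  n12 = add(5, 5) = 10
  n13 = lenl([-9, -2, 4, 8, -4]) = 5
  n14 = min2(5, 0) = 0
  n15 = max2(0, 10) = 10

Propagation after the edit:
  n1: runs — x1 [-9, -2, 4, 8, -4]->[-4, 1]; result 2.
  n2: runs — n1 5->2; result 0 (same value as before).
  n4: runs — n1 5->2; result -2.
  n5: checked — values it read are unchanged (n2 unchanged, x7 unchanged); reused cached 0 without running.
  n9: runs — n4 -5->-2; result 2.
  n12: runs — n9 5->2; n9 5->2; result 4.
  n13: runs — x1 [-9, -2, 4, 8, -4]->[-4, 1]; result 2.
  n14: runs — n13 5->2; result 0 (same value as before).
  n15: runs — n12 10->4; result 4.

Key observation: the cutoff stops propagation at n5 — its inputs' values are unchanged, so it reuses its cache.

New value of n15: 4.
Computations that run: n1, n2, n4, n9, n12, n13, n14, n15 — 8 in total.
Values that change: x1, n1, n4, n9, n12, n13, n15.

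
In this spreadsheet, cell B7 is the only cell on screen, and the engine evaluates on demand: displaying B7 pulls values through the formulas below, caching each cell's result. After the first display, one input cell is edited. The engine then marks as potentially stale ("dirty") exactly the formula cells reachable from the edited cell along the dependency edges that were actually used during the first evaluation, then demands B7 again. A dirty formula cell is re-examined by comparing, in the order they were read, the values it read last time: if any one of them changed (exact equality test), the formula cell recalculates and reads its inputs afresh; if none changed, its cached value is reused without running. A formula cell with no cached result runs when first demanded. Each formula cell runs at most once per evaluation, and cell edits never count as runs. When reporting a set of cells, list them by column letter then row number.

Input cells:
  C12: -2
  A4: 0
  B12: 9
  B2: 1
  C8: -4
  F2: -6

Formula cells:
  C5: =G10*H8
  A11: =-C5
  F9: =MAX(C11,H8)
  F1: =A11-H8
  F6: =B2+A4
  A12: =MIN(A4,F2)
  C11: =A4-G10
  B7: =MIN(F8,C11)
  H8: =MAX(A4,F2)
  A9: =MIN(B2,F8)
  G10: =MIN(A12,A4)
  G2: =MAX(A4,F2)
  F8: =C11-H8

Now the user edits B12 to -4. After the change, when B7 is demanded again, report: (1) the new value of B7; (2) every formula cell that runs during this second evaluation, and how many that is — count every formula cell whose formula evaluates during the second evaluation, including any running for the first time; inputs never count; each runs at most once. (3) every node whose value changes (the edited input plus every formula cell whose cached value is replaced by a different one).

B7 now evaluates to 6.
Run set: none (0 run).
Changed values: B12.
The important point: nothing the output needs ever reads B12, so the edit is invisible to it.

Initial pass — values computed on the first demand:
  A12 = MIN(0, -6) = -6
  G10 = MIN(-6, 0) = -6
  C11 = 0 - -6 = 6
  H8 = MAX(0, -6) = 0
  F8 = 6 - 0 = 6
  B7 = MIN(6, 6) = 6

Second demand — change propagation:
  no demanded computation ever read B12, so the edit dirties nothing and nothing runs.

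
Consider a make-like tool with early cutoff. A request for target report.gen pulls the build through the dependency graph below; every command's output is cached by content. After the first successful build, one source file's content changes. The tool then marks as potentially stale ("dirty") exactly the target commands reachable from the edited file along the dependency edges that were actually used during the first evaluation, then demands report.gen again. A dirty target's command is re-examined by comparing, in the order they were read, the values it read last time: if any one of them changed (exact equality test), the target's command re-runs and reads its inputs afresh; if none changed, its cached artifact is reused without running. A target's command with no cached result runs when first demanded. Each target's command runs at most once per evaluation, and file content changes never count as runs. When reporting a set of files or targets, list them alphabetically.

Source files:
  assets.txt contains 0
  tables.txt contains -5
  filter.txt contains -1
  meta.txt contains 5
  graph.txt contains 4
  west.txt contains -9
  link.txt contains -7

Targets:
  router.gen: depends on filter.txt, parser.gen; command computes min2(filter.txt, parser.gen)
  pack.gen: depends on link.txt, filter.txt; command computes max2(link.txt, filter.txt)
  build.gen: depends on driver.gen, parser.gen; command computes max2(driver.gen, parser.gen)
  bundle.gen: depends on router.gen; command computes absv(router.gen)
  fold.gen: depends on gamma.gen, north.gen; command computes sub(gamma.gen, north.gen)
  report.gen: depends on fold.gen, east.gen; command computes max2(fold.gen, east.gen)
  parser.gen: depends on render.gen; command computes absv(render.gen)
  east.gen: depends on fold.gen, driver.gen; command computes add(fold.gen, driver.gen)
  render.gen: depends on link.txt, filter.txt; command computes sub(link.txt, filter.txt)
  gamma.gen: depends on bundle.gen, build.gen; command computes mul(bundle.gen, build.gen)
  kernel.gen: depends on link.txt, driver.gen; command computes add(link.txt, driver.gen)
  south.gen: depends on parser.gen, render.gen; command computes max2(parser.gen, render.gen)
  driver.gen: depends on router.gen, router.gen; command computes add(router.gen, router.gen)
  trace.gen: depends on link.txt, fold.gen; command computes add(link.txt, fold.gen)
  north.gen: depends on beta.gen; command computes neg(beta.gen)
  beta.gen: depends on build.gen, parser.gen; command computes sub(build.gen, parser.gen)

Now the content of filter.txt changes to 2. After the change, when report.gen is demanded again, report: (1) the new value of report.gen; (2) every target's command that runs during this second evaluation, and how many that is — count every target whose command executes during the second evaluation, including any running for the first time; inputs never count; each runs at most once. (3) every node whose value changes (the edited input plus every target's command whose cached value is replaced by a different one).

Demanding report.gen again yields 22.
11 target commands run: beta.gen, build.gen, bundle.gen, driver.gen, east.gen, fold.gen, gamma.gen, parser.gen, render.gen, report.gen, router.gen.
The nodes whose values change: build.gen, bundle.gen, driver.gen, east.gen, filter.txt, fold.gen, gamma.gen, parser.gen, render.gen, report.gen, router.gen.
Note where the cutoff bites: north.gen is checked, finds nothing changed, and keeps its cache.

First demand of the output computes:
  render.gen = sub(-7, -1) = -6
  parser.gen = absv(-6) = 6
  router.gen = min2(-1, 6) = -1
  bundle.gen = absv(-1) = 1
  driver.gen = add(-1, -1) = -2
  build.gen = max2(-2, 6) = 6
  beta.gen = sub(6, 6) = 0
  gamma.gen = mul(1, 6) = 6
  north.gen = neg(0) = 0
  fold.gen = sub(6, 0) = 6
  east.gen = add(6, -2) = 4
  report.gen = max2(6, 4) = 6

After the edit, cleaning proceeds:
  render.gen: a read changed (filter.txt -1->2) — executes, giving -9.
  parser.gen: a read changed (render.gen -6->-9) — executes, giving 9.
  router.gen: a read changed (filter.txt -1->2; parser.gen 6->9) — executes, giving 2.
  bundle.gen: a read changed (router.gen -1->2) — executes, giving 2.
  driver.gen: a read changed (router.gen -1->2; router.gen -1->2) — executes, giving 4.
  build.gen: a read changed (driver.gen -2->4; parser.gen 6->9) — executes, giving 9.
  beta.gen: a read changed (build.gen 6->9; parser.gen 6->9) — executes, giving 0 — identical to its old value.
  gamma.gen: a read changed (bundle.gen 1->2; build.gen 6->9) — executes, giving 18.
  north.gen: dirty, but its reads are unchanged (beta.gen unchanged); cached 0 stands.
  fold.gen: a read changed (gamma.gen 6->18) — executes, giving 18.
  east.gen: a read changed (fold.gen 6->18; driver.gen -2->4) — executes, giving 22.
  report.gen: a read changed (fold.gen 6->18; east.gen 4->22) — executes, giving 22.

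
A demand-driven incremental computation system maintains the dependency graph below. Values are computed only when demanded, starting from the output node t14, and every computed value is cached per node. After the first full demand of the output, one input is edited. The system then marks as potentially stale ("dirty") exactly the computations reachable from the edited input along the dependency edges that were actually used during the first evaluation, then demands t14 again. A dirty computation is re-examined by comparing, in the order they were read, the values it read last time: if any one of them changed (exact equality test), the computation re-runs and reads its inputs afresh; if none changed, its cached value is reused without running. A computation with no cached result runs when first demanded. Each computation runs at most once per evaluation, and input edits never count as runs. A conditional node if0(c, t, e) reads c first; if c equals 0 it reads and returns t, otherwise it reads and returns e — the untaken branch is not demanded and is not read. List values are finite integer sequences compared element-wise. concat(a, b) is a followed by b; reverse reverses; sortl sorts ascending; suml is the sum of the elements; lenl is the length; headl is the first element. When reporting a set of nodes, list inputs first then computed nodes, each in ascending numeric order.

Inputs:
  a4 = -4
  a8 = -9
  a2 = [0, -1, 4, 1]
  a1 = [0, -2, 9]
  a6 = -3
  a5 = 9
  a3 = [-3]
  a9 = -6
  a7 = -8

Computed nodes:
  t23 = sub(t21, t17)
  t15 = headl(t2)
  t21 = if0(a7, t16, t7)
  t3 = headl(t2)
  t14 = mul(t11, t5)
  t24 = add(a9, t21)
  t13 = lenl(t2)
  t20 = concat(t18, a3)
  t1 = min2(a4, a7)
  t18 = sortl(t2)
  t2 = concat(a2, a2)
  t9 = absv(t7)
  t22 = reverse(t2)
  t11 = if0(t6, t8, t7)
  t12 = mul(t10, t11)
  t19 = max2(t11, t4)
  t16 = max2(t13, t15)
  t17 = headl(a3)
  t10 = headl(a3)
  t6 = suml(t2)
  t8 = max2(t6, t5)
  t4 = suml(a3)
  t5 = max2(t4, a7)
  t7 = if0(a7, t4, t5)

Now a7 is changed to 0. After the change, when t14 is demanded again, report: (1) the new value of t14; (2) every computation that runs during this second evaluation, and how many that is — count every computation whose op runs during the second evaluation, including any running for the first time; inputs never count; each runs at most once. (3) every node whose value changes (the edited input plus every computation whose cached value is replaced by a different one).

New value of t14: 0.
Computations that run: t5, t7, t14 — 3 in total.
Values that change: a7, t5, t14.
Key observation: the cutoff stops propagation at t11 — its inputs' values are unchanged, so it reuses its cache.

First evaluation (everything demanded from the output):
  t2 = concat([0, -1, 4, 1], [0, -1, 4, 1]) = [0, -1, 4, 1, 0, -1, 4, 1]
  t4 = suml([-3]) = -3
  t5 = max2(-3, -8) = -3
  t6 = suml([0, -1, 4, 1, 0, -1, 4, 1]) = 8
  t7 = if0(a7=-8 -> else branch t5) = -3
  t11 = if0(t6=8 -> else branch t7) = -3
  t14 = mul(-3, -3) = 9

Propagation after the edit:
  t5: runs — a7 -8->0; result 0.
  t7: runs — a7 -8->0; t5 -3->0; result -3 (same value as before).
  t11: checked — values it read are unchanged (t6 unchanged, t7 unchanged); reused cached -3 without running.
  t14: runs — t5 -3->0; result 0.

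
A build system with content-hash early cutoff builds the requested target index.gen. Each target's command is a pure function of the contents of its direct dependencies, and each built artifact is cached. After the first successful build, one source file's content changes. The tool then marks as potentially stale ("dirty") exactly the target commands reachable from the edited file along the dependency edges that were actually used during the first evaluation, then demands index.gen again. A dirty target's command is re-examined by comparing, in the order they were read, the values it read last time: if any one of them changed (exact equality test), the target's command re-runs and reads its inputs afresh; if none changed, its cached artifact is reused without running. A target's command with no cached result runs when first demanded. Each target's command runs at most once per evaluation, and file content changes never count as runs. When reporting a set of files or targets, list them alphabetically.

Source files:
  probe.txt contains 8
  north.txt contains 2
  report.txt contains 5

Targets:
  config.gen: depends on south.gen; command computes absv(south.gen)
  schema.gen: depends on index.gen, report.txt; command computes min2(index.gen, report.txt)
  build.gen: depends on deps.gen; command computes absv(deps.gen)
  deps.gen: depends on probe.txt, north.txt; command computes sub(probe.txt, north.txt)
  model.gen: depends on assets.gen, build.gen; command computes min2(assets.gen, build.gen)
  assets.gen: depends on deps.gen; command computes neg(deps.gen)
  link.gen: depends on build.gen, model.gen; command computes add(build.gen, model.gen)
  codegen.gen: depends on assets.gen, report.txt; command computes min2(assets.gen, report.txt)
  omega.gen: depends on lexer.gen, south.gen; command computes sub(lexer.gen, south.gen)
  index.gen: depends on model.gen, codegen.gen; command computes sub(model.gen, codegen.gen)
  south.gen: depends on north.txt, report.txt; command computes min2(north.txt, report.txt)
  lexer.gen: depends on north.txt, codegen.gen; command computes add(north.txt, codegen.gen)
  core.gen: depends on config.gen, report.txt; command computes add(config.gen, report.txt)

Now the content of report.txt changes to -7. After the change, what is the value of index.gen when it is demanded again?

First evaluation (everything demanded from the output):
  deps.gen = sub(8, 2) = 6
  assets.gen = neg(6) = -6
  build.gen = absv(6) = 6
  codegen.gen = min2(-6, 5) = -6
  model.gen = min2(-6, 6) = -6
  index.gen = sub(-6, -6) = 0

Propagation after the edit:
  codegen.gen: runs — report.txt 5->-7; result -7.
  index.gen: runs — codegen.gen -6->-7; result 1.

New value of index.gen: 1.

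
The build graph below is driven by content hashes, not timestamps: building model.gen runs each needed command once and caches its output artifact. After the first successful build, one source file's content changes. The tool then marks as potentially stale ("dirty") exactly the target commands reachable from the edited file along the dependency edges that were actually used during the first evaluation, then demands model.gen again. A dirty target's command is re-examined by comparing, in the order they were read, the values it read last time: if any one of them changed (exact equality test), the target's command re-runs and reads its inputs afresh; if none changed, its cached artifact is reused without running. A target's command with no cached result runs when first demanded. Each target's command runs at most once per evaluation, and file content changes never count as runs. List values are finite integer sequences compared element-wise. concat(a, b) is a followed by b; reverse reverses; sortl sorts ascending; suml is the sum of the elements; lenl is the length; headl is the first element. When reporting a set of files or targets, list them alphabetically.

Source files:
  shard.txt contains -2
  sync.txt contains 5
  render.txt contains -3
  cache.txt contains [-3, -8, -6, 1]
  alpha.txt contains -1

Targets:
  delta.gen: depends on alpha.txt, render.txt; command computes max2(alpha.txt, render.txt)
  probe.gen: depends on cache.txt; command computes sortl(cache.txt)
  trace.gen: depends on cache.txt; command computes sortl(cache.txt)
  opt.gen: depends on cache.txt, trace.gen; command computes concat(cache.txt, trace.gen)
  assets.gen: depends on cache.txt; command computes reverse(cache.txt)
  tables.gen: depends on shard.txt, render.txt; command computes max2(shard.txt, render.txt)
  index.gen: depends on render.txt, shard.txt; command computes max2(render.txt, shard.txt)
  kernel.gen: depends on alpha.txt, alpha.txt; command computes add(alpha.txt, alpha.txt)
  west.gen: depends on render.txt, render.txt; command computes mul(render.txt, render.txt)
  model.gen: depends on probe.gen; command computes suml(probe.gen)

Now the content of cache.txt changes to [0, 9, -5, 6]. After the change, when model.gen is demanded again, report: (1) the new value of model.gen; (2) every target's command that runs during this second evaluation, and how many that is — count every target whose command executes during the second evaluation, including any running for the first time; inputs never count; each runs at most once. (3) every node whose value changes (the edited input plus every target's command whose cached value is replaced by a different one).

Initial pass — values computed on the first demand:
  probe.gen = sortl([-3, -8, -6, 1]) = [-8, -6, -3, 1]
  model.gen = suml([-8, -6, -3, 1]) = -16

Second demand — change propagation:
  probe.gen: re-runs because cache.txt [-3, -8, -6, 1]->[0, 9, -5, 6]; new result [-5, 0, 6, 9].
  model.gen: re-runs because probe.gen [-8, -6, -3, 1]->[-5, 0, 6, 9]; new result 10.

model.gen now evaluates to 10.
Run set: model.gen, probe.gen (2 run).
Changed values: cache.txt, model.gen, probe.gen.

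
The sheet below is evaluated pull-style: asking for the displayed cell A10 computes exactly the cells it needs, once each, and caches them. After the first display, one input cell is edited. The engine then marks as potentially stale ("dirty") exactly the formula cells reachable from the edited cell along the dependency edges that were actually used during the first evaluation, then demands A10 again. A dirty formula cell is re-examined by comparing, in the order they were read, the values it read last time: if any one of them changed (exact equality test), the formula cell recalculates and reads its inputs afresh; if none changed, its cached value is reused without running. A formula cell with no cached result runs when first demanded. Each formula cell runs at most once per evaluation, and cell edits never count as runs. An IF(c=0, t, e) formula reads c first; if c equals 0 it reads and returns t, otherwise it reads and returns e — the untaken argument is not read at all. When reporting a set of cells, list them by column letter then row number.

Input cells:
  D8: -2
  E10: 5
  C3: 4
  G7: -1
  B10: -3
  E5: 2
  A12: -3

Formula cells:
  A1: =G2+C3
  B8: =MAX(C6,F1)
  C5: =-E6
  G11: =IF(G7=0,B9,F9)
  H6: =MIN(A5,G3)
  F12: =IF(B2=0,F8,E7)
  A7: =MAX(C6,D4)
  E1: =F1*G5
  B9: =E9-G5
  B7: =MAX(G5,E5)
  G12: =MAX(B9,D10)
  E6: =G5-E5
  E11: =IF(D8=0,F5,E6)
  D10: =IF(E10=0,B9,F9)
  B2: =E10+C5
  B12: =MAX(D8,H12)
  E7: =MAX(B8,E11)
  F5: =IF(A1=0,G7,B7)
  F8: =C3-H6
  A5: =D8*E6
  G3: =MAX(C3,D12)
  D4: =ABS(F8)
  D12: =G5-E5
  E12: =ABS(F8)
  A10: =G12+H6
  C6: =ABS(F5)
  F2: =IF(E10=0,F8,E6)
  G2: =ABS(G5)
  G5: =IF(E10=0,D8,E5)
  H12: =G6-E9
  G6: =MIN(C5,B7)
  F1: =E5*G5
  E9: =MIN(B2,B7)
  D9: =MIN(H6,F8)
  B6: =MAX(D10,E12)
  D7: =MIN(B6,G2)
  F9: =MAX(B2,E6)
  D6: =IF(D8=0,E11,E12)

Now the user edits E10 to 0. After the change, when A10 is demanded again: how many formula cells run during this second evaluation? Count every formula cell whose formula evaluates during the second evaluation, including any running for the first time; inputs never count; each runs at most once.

First demand of the output computes:
  G5 = IF(E10=0: E10=5 -> else branch E5) = 2
  B7 = MAX(2, 2) = 2
  D12 = 2 - 2 = 0
  E6 = 2 - 2 = 0
  A5 = -2 * 0 = 0
  C5 = -(0) = 0
  B2 = 5 + 0 = 5
  E9 = MIN(5, 2) = 2
  B9 = 2 - 2 = 0
  F9 = MAX(5, 0) = 5
  D10 = IF(E10=0: E10=5 -> else branch F9) = 5
  G3 = MAX(4, 0) = 4
  G12 = MAX(0, 5) = 5
  H6 = MIN(0, 4) = 0
  A10 = 5 + 0 = 5

After the edit, cleaning proceeds:
  G5: a read changed (E10 5->0) — executes, giving -2.
  B7: a read changed (G5 2->-2) — executes, giving 2 — identical to its old value.
  D12: a read changed (G5 2->-2) — executes, giving -4.
  E6: a read changed (G5 2->-2) — executes, giving -4.
  A5: a read changed (E6 0->-4) — executes, giving 8.
  C5: a read changed (E6 0->-4) — executes, giving 4.
  B2: a read changed (E10 5->0; C5 0->4) — executes, giving 4.
  E9: a read changed (B2 5->4) — executes, giving 2 — identical to its old value.
  B9: a read changed (G5 2->-2) — executes, giving 4.
  F9: stays stale; no demand reaches it after the flip.
  D10: a read changed (E10 5->0) — executes, giving 4.
  G3: a read changed (D12 0->-4) — executes, giving 4 — identical to its old value.
  G12: a read changed (B9 0->4; D10 5->4) — executes, giving 4.
  H6: a read changed (A5 0->8) — executes, giving 4.
  A10: a read changed (G12 5->4; H6 0->4) — executes, giving 8.

Note the branch switch — demand abandons F9, which is never re-examined.

14 formula cells run: A5, A10, B2, B7, B9, C5, D10, D12, E6, E9, G3, G5, G12, H6.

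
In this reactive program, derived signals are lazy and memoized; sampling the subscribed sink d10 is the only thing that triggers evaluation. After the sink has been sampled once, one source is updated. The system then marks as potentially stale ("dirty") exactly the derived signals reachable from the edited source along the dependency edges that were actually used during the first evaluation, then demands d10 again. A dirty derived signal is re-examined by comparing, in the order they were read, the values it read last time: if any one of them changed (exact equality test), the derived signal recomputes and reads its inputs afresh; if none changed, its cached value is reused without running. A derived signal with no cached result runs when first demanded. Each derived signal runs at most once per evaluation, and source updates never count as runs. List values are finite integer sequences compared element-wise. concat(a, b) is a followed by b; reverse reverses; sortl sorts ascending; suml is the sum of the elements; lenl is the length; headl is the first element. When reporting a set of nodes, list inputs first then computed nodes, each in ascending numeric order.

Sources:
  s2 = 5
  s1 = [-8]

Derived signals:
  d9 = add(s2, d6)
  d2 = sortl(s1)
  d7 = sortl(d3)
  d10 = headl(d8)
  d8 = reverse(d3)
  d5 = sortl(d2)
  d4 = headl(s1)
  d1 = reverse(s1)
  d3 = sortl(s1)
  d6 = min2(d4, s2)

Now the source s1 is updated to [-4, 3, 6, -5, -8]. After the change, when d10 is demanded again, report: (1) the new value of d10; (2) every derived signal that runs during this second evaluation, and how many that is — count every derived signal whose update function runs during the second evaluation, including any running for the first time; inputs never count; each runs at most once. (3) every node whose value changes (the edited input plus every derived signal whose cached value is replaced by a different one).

Demanding d10 again yields 6.
3 derived signals run: d3, d8, d10.
The nodes whose values change: s1, d3, d8, d10.

First demand of the output computes:
  d3 = sortl([-8]) = [-8]
  d8 = reverse([-8]) = [-8]
  d10 = headl([-8]) = -8

After the edit, cleaning proceeds:
  d3: a read changed (s1 [-8]->[-4, 3, 6, -5, -8]) — executes, giving [-8, -5, -4, 3, 6].
  d8: a read changed (d3 [-8]->[-8, -5, -4, 3, 6]) — executes, giving [6, 3, -4, -5, -8].
  d10: a read changed (d8 [-8]->[6, 3, -4, -5, -8]) — executes, giving 6.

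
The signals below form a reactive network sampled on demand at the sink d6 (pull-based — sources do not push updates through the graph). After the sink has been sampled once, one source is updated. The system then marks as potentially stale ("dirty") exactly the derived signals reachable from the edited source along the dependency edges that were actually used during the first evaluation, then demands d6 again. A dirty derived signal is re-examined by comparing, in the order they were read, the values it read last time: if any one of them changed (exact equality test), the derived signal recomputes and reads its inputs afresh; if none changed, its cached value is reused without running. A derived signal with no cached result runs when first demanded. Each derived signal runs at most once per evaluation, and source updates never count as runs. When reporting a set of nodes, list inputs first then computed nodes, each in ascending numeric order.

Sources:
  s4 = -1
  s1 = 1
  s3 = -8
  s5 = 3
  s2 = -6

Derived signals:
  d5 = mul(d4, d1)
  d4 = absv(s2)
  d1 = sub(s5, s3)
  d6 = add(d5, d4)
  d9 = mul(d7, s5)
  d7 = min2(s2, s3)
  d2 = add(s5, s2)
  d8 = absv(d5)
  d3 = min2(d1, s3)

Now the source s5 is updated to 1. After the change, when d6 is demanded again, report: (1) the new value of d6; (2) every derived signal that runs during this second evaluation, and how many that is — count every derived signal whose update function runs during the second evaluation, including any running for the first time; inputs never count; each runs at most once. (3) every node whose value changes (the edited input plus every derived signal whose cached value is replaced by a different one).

Initial pass — values computed on the first demand:
  d1 = sub(3, -8) = 11
  d4 = absv(-6) = 6
  d5 = mul(6, 11) = 66
  d6 = add(66, 6) = 72

Second demand — change propagation:
  d1: re-runs because s5 3->1; new result 9.
  d5: re-runs because d1 11->9; new result 54.
  d6: re-runs because d5 66->54; new result 60.

d6 now evaluates to 60.
Run set: d1, d5, d6 (3 run).
Changed values: s5, d1, d5, d6.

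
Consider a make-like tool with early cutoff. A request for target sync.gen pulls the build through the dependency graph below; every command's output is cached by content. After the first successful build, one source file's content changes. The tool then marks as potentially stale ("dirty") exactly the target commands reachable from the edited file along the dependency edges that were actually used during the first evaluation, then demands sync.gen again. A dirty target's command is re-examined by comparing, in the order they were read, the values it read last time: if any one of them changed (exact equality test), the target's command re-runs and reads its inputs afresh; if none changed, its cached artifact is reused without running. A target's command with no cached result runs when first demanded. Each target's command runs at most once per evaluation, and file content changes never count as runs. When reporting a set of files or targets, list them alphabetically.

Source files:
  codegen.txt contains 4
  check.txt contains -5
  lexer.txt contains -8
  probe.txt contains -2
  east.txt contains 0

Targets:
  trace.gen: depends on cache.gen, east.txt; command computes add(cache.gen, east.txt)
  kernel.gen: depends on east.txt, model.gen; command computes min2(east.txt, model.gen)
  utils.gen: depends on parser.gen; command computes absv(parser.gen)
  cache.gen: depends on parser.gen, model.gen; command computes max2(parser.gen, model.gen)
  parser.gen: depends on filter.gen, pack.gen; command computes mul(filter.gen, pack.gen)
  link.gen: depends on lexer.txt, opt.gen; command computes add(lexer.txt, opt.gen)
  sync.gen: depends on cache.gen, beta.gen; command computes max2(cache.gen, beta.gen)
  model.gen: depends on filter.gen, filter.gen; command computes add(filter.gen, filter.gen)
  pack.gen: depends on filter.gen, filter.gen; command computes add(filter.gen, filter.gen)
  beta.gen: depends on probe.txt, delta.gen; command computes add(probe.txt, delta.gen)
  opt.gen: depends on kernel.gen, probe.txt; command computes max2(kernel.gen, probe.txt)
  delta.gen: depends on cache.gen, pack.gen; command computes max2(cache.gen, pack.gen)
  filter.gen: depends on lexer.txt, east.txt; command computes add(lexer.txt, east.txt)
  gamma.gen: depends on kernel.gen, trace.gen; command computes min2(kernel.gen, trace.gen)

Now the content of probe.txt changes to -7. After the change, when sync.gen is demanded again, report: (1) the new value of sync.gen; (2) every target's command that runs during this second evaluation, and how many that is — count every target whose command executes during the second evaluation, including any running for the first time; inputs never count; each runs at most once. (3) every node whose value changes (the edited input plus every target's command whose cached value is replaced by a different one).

First demand of the output computes:
  filter.gen = add(-8, 0) = -8
  model.gen = add(-8, -8) = -16
  pack.gen = add(-8, -8) = -16
  parser.gen = mul(-8, -16) = 128
  cache.gen = max2(128, -16) = 128
  delta.gen = max2(128, -16) = 128
  beta.gen = add(-2, 128) = 126
  sync.gen = max2(128, 126) = 128

After the edit, cleaning proceeds:
  beta.gen: a read changed (probe.txt -2->-7) — executes, giving 121.
  sync.gen: a read changed (beta.gen 126->121) — executes, giving 128 — identical to its old value.

Demanding sync.gen again yields 128.
2 target commands run: beta.gen, sync.gen.
The nodes whose values change: beta.gen, probe.txt.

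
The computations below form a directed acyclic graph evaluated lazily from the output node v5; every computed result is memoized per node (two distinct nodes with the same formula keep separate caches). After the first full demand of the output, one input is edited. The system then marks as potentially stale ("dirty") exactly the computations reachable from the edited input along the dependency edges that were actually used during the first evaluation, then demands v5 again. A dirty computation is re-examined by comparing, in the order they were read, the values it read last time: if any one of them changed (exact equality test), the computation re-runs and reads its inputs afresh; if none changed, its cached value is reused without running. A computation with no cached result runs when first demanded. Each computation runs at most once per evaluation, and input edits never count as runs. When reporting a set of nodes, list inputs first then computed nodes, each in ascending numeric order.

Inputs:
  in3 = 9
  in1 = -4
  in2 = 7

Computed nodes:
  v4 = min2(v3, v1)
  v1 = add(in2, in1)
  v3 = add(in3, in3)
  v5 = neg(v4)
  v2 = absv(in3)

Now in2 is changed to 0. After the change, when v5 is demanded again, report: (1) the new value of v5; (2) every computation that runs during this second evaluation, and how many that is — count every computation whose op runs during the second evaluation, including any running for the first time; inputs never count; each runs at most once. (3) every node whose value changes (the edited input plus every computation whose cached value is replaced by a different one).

First demand of the output computes:
  v1 = add(7, -4) = 3
  v3 = add(9, 9) = 18
  v4 = min2(18, 3) = 3
  v5 = neg(3) = -3

After the edit, cleaning proceeds:
  v1: a read changed (in2 7->0) — executes, giving -4.
  v4: a read changed (v1 3->-4) — executes, giving -4.
  v5: a read changed (v4 3->-4) — executes, giving 4.

Demanding v5 again yields 4.
3 computations run: v1, v4, v5.
The nodes whose values change: in2, v1, v4, v5.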